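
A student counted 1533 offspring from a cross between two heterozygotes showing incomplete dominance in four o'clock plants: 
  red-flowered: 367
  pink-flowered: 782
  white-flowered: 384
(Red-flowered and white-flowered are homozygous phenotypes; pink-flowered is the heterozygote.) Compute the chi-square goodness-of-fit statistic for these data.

With incomplete dominance, a heterozygote × heterozygote cross gives a 1:2:1 phenotypic ratio.
Expected counts for N = 1533 under a 1:2:1 ratio (total parts = 4):
  red-flowered: 1533 × 1/4 = 383.25
  pink-flowered: 1533 × 2/4 = 766.5
  white-flowered: 1533 × 1/4 = 383.25
χ² = Σ (O − E)² / E
  red-flowered: (367 − 383.25)² / 383.25 = 0.6890
  pink-flowered: (782 − 766.5)² / 766.5 = 0.3134
  white-flowered: (384 − 383.25)² / 383.25 = 0.0015
χ² = 0.6890 + 0.3134 + 0.0015 = 1.0039 ≈ 1.004

1.004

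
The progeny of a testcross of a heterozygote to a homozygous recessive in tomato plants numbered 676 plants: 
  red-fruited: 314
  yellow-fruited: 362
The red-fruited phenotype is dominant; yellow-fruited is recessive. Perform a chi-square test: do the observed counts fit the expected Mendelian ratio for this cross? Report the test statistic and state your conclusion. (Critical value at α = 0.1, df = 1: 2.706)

3.408; not consistent

A testcross of a heterozygote (Aa × aa) gives a 1:1 phenotypic ratio.
Expected counts for N = 676 under a 1:1 ratio (total parts = 2):
  red-fruited: 676 × 1/2 = 338
  yellow-fruited: 676 × 1/2 = 338
χ² = Σ (O − E)² / E
  red-fruited: (314 − 338)² / 338 = 1.7041
  yellow-fruited: (362 − 338)² / 338 = 1.7041
χ² = 1.7041 + 1.7041 = 3.4082 ≈ 3.408
Degrees of freedom = 2 − 1 = 1; critical value at α = 0.1 is 2.706.
Since 3.408 > 2.706, we reject the null hypothesis — the data do not fit the 1:1 ratio.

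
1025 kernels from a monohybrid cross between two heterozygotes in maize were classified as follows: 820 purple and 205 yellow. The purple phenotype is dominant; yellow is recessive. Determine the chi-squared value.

13.667

For a monohybrid cross between heterozygotes with complete dominance, the expected phenotypic ratio is 3:1.
Total ratio parts = 4. Expected numbers out of 1025:
  purple: 1025 × 3/4 = 768.75
  yellow: 1025 × 1/4 = 256.25
χ² = Σ (O − E)² / E
  purple: (820 − 768.75)² / 768.75 = 3.4167
  yellow: (205 − 256.25)² / 256.25 = 10.2500
χ² = 3.4167 + 10.2500 = 13.6667 ≈ 13.667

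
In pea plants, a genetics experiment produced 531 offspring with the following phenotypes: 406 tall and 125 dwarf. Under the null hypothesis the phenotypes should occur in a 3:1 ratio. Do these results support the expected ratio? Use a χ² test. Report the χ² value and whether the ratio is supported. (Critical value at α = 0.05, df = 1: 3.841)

Expected counts for N = 531 under a 3:1 ratio (total parts = 4):
  tall: 531 × 3/4 = 398.25
  dwarf: 531 × 1/4 = 132.75
χ² = Σ (O − E)² / E
  tall: (406 − 398.25)² / 398.25 = 0.1508
  dwarf: (125 − 132.75)² / 132.75 = 0.4524
χ² = 0.1508 + 0.4524 = 0.6032 ≈ 0.603
Degrees of freedom = 2 − 1 = 1; critical value at α = 0.05 is 3.841.
Since 0.603 < 3.841, we fail to reject the null hypothesis — the data are consistent with the 3:1 ratio.

0.603; consistent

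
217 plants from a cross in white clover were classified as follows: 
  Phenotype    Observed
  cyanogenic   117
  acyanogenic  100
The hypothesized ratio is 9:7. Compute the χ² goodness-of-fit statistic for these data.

The 9:7 ratio has 16 parts, so with N = 217 the expected counts are:
  cyanogenic: 217 × 9/16 = 122.0625
  acyanogenic: 217 × 7/16 = 94.9375
χ² = Σ (O − E)² / E
  cyanogenic: (117 − 122.0625)² / 122.0625 = 0.2100
  acyanogenic: (100 − 94.9375)² / 94.9375 = 0.2700
χ² = 0.2100 + 0.2700 = 0.480

0.480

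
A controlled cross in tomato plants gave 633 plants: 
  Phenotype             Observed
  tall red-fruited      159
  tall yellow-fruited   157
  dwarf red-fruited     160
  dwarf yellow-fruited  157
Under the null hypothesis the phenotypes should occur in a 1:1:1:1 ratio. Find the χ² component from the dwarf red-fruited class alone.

0.019

Under the 1:1:1:1 hypothesis (Σ ratio = 4, N = 633):
  tall red-fruited: 633 × 1/4 = 158.25
  tall yellow-fruited: 633 × 1/4 = 158.25
  dwarf red-fruited: 633 × 1/4 = 158.25
  dwarf yellow-fruited: 633 × 1/4 = 158.25
Contribution of dwarf red-fruited: (160 − 158.25)² / 158.25 = 0.0194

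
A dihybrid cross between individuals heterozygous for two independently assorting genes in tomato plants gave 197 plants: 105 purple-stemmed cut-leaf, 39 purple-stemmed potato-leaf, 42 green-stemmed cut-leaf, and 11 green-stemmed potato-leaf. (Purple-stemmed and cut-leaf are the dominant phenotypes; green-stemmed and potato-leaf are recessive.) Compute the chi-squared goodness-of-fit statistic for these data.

1.254

A dihybrid F₂ with independent assortment and complete dominance at both loci gives a 9:3:3:1 phenotypic ratio.
The 9:3:3:1 ratio has 16 parts, so with N = 197 the expected counts are:
  purple-stemmed cut-leaf: 197 × 9/16 = 110.8125
  purple-stemmed potato-leaf: 197 × 3/16 = 36.9375
  green-stemmed cut-leaf: 197 × 3/16 = 36.9375
  green-stemmed potato-leaf: 197 × 1/16 = 12.3125
χ² = Σ (O − E)² / E
  purple-stemmed cut-leaf: (105 − 110.8125)² / 110.8125 = 0.3049
  purple-stemmed potato-leaf: (39 − 36.9375)² / 36.9375 = 0.1152
  green-stemmed cut-leaf: (42 − 36.9375)² / 36.9375 = 0.6938
  green-stemmed potato-leaf: (11 − 12.3125)² / 12.3125 = 0.1399
χ² = 0.3049 + 0.1152 + 0.6938 + 0.1399 = 1.2538 ≈ 1.254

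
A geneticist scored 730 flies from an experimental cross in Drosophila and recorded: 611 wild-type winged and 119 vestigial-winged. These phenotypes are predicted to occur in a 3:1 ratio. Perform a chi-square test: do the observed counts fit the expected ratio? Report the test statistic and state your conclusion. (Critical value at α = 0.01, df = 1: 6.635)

The 3:1 ratio has 4 parts, so with N = 730 the expected counts are:
  wild-type winged: 730 × 3/4 = 547.5
  vestigial-winged: 730 × 1/4 = 182.5
χ² = Σ (O − E)² / E
  wild-type winged: (611 − 547.5)² / 547.5 = 7.3648
  vestigial-winged: (119 − 182.5)² / 182.5 = 22.0945
χ² = 7.3648 + 22.0945 = 29.4593 ≈ 29.459
Degrees of freedom = 2 − 1 = 1; critical value at α = 0.01 is 6.635.
Since 29.459 > 6.635, we reject the null hypothesis — the data do not fit the 3:1 ratio.

29.459; not consistent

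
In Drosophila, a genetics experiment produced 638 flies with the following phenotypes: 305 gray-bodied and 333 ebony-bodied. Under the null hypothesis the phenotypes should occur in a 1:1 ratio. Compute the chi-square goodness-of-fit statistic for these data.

Expected counts for N = 638 under a 1:1 ratio (total parts = 2):
  gray-bodied: 638 × 1/2 = 319
  ebony-bodied: 638 × 1/2 = 319
χ² = Σ (O − E)² / E
  gray-bodied: (305 − 319)² / 319 = 0.6144
  ebony-bodied: (333 − 319)² / 319 = 0.6144
χ² = 0.6144 + 0.6144 = 1.2288 ≈ 1.229

1.229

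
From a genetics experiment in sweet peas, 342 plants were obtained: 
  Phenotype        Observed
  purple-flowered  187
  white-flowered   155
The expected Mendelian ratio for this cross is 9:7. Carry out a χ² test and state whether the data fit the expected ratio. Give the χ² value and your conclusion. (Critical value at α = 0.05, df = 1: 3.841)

0.343; consistent

Under the 9:7 hypothesis (Σ ratio = 16, N = 342):
  purple-flowered: 342 × 9/16 = 192.375
  white-flowered: 342 × 7/16 = 149.625
χ² = Σ (O − E)² / E
  purple-flowered: (187 − 192.375)² / 192.375 = 0.1502
  white-flowered: (155 − 149.625)² / 149.625 = 0.1931
χ² = 0.1502 + 0.1931 = 0.3433 ≈ 0.343
Degrees of freedom = 2 − 1 = 1; critical value at α = 0.05 is 3.841.
Since 0.343 < 3.841, we fail to reject the null hypothesis — the data are consistent with the 9:7 ratio.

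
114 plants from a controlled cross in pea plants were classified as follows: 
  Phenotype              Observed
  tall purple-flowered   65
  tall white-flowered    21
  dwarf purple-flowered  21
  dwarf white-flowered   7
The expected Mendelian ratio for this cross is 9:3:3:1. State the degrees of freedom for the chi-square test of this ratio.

3

A goodness-of-fit test with 4 phenotype classes has df = 4 − 1 = 3.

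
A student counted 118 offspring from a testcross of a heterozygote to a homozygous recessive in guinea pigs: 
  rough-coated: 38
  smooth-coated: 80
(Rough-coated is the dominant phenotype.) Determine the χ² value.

14.949

A testcross of a heterozygote (Aa × aa) gives a 1:1 phenotypic ratio.
Total ratio parts = 2. Expected numbers out of 118:
  rough-coated: 118 × 1/2 = 59
  smooth-coated: 118 × 1/2 = 59
χ² = Σ (O − E)² / E
  rough-coated: (38 − 59)² / 59 = 7.4746
  smooth-coated: (80 − 59)² / 59 = 7.4746
χ² = 7.4746 + 7.4746 = 14.9492 ≈ 14.949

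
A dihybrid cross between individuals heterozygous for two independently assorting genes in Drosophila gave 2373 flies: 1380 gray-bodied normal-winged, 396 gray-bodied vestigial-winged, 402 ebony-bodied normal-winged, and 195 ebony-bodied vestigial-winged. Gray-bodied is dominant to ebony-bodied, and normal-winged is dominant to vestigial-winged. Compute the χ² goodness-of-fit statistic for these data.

A dihybrid F₂ with independent assortment and complete dominance at both loci gives a 9:3:3:1 phenotypic ratio.
The 9:3:3:1 ratio has 16 parts, so with N = 2373 the expected counts are:
  gray-bodied normal-winged: 2373 × 9/16 = 1334.8125
  gray-bodied vestigial-winged: 2373 × 3/16 = 444.9375
  ebony-bodied normal-winged: 2373 × 3/16 = 444.9375
  ebony-bodied vestigial-winged: 2373 × 1/16 = 148.3125
χ² = Σ (O − E)² / E
  gray-bodied normal-winged: (1380 − 1334.8125)² / 1334.8125 = 1.5297
  gray-bodied vestigial-winged: (396 − 444.9375)² / 444.9375 = 5.3825
  ebony-bodied normal-winged: (402 − 444.9375)² / 444.9375 = 4.1436
  ebony-bodied vestigial-winged: (195 − 148.3125)² / 148.3125 = 14.6968
χ² = 1.5297 + 5.3825 + 4.1436 + 14.6968 = 25.7526 ≈ 25.753

25.753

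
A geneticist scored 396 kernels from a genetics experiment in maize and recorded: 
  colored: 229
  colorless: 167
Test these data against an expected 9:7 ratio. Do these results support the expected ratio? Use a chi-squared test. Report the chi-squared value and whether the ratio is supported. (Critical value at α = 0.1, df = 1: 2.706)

The 9:7 ratio has 16 parts, so with N = 396 the expected counts are:
  colored: 396 × 9/16 = 222.75
  colorless: 396 × 7/16 = 173.25
χ² = Σ (O − E)² / E
  colored: (229 − 222.75)² / 222.75 = 0.1754
  colorless: (167 − 173.25)² / 173.25 = 0.2255
χ² = 0.1754 + 0.2255 = 0.4009 ≈ 0.401
Degrees of freedom = 2 − 1 = 1; critical value at α = 0.1 is 2.706.
Since 0.401 < 2.706, we fail to reject the null hypothesis — the data are consistent with the 9:7 ratio.

0.401; consistent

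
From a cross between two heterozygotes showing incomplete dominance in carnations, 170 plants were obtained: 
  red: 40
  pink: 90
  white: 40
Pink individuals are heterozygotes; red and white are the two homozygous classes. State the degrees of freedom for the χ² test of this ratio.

With incomplete dominance, a heterozygote × heterozygote cross gives a 1:2:1 phenotypic ratio.
A goodness-of-fit test with 3 phenotype classes has df = 3 − 1 = 2.

2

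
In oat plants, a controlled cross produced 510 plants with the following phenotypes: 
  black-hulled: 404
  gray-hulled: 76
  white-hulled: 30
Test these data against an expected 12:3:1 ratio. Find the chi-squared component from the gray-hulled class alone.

4.028

Expected counts for N = 510 under a 12:3:1 ratio (total parts = 16):
  black-hulled: 510 × 12/16 = 382.5
  gray-hulled: 510 × 3/16 = 95.625
  white-hulled: 510 × 1/16 = 31.875
Contribution of gray-hulled: (76 − 95.625)² / 95.625 = 4.0276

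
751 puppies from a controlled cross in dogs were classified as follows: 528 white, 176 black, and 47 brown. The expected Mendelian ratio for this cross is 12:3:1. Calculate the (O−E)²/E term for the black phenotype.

8.793

The 12:3:1 ratio has 16 parts, so with N = 751 the expected counts are:
  white: 751 × 12/16 = 563.25
  black: 751 × 3/16 = 140.8125
  brown: 751 × 1/16 = 46.9375
Contribution of black: (176 − 140.8125)² / 140.8125 = 8.7930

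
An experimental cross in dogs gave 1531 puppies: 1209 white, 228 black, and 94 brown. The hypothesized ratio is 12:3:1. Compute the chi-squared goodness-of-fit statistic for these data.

The 12:3:1 ratio has 16 parts, so with N = 1531 the expected counts are:
  white: 1531 × 12/16 = 1148.25
  black: 1531 × 3/16 = 287.0625
  brown: 1531 × 1/16 = 95.6875
χ² = Σ (O − E)² / E
  white: (1209 − 1148.25)² / 1148.25 = 3.2141
  black: (228 − 287.0625)² / 287.0625 = 12.1520
  brown: (94 − 95.6875)² / 95.6875 = 0.0298
χ² = 3.2141 + 12.1520 + 0.0298 = 15.3959 ≈ 15.396

15.396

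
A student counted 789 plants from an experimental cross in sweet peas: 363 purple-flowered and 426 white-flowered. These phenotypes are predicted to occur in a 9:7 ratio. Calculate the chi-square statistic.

33.634

The 9:7 ratio has 16 parts, so with N = 789 the expected counts are:
  purple-flowered: 789 × 9/16 = 443.8125
  white-flowered: 789 × 7/16 = 345.1875
χ² = Σ (O − E)² / E
  purple-flowered: (363 − 443.8125)² / 443.8125 = 14.7149
  white-flowered: (426 − 345.1875)² / 345.1875 = 18.9192
χ² = 14.7149 + 18.9192 = 33.6341 ≈ 33.634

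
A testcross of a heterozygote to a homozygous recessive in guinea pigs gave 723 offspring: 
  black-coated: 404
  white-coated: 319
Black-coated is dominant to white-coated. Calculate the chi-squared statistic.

9.993

A testcross of a heterozygote (Aa × aa) gives a 1:1 phenotypic ratio.
The 1:1 ratio has 2 parts, so with N = 723 the expected counts are:
  black-coated: 723 × 1/2 = 361.5
  white-coated: 723 × 1/2 = 361.5
χ² = Σ (O − E)² / E
  black-coated: (404 − 361.5)² / 361.5 = 4.9965
  white-coated: (319 − 361.5)² / 361.5 = 4.9965
χ² = 4.9965 + 4.9965 = 9.993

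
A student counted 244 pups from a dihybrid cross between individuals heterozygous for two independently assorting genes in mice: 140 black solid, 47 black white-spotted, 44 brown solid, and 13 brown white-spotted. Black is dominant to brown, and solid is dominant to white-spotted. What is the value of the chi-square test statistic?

A dihybrid F₂ with independent assortment and complete dominance at both loci gives a 9:3:3:1 phenotypic ratio.
Expected counts for N = 244 under a 9:3:3:1 ratio (total parts = 16):
  black solid: 244 × 9/16 = 137.25
  black white-spotted: 244 × 3/16 = 45.75
  brown solid: 244 × 3/16 = 45.75
  brown white-spotted: 244 × 1/16 = 15.25
χ² = Σ (O − E)² / E
  black solid: (140 − 137.25)² / 137.25 = 0.0551
  black white-spotted: (47 − 45.75)² / 45.75 = 0.0342
  brown solid: (44 − 45.75)² / 45.75 = 0.0669
  brown white-spotted: (13 − 15.25)² / 15.25 = 0.3320
χ² = 0.0551 + 0.0342 + 0.0669 + 0.3320 = 0.4882 ≈ 0.488

0.488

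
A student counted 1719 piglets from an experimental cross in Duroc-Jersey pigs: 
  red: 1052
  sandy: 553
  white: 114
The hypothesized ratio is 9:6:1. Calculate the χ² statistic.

20.907

The 9:6:1 ratio has 16 parts, so with N = 1719 the expected counts are:
  red: 1719 × 9/16 = 966.9375
  sandy: 1719 × 6/16 = 644.625
  white: 1719 × 1/16 = 107.4375
χ² = Σ (O − E)² / E
  red: (1052 − 966.9375)² / 966.9375 = 7.4830
  sandy: (553 − 644.625)² / 644.625 = 13.0233
  white: (114 − 107.4375)² / 107.4375 = 0.4009
χ² = 7.4830 + 13.0233 + 0.4009 = 20.9072 ≈ 20.907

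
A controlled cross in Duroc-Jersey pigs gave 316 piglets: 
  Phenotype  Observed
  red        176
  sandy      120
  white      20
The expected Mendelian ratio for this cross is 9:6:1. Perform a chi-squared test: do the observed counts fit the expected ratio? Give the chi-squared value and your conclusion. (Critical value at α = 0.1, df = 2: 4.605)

0.039; consistent

Under the 9:6:1 hypothesis (Σ ratio = 16, N = 316):
  red: 316 × 9/16 = 177.75
  sandy: 316 × 6/16 = 118.5
  white: 316 × 1/16 = 19.75
χ² = Σ (O − E)² / E
  red: (176 − 177.75)² / 177.75 = 0.0172
  sandy: (120 − 118.5)² / 118.5 = 0.0190
  white: (20 − 19.75)² / 19.75 = 0.0032
χ² = 0.0172 + 0.0190 + 0.0032 = 0.0394 ≈ 0.039
Degrees of freedom = 3 − 1 = 2; critical value at α = 0.1 is 4.605.
Since 0.039 < 4.605, we fail to reject the null hypothesis — the data are consistent with the 9:6:1 ratio.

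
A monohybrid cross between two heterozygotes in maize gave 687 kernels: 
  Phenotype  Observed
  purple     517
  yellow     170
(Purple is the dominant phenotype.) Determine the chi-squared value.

For a monohybrid cross between heterozygotes with complete dominance, the expected phenotypic ratio is 3:1.
Expected counts for N = 687 under a 3:1 ratio (total parts = 4):
  purple: 687 × 3/4 = 515.25
  yellow: 687 × 1/4 = 171.75
χ² = Σ (O − E)² / E
  purple: (517 − 515.25)² / 515.25 = 0.0059
  yellow: (170 − 171.75)² / 171.75 = 0.0178
χ² = 0.0059 + 0.0178 = 0.0237 ≈ 0.024

0.024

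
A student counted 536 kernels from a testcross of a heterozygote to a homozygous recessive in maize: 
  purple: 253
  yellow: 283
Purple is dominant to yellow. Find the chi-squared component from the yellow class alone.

A testcross of a heterozygote (Aa × aa) gives a 1:1 phenotypic ratio.
The 1:1 ratio has 2 parts, so with N = 536 the expected counts are:
  purple: 536 × 1/2 = 268
  yellow: 536 × 1/2 = 268
Contribution of yellow: (283 − 268)² / 268 = 0.8396

0.840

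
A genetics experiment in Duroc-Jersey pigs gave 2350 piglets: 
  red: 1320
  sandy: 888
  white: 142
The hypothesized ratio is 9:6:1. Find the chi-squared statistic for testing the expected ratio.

The 9:6:1 ratio has 16 parts, so with N = 2350 the expected counts are:
  red: 2350 × 9/16 = 1321.875
  sandy: 2350 × 6/16 = 881.25
  white: 2350 × 1/16 = 146.875
χ² = Σ (O − E)² / E
  red: (1320 − 1321.875)² / 1321.875 = 0.0027
  sandy: (888 − 881.25)² / 881.25 = 0.0517
  white: (142 − 146.875)² / 146.875 = 0.1618
χ² = 0.0027 + 0.0517 + 0.1618 = 0.2162 ≈ 0.216

0.216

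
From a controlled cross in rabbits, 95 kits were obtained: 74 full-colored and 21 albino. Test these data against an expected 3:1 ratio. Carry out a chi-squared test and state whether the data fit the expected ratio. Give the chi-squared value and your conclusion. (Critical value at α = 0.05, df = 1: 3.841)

The 3:1 ratio has 4 parts, so with N = 95 the expected counts are:
  full-colored: 95 × 3/4 = 71.25
  albino: 95 × 1/4 = 23.75
χ² = Σ (O − E)² / E
  full-colored: (74 − 71.25)² / 71.25 = 0.1061
  albino: (21 − 23.75)² / 23.75 = 0.3184
χ² = 0.1061 + 0.3184 = 0.4245 ≈ 0.425
Degrees of freedom = 2 − 1 = 1; critical value at α = 0.05 is 3.841.
Since 0.425 < 3.841, we fail to reject the null hypothesis — the data are consistent with the 3:1 ratio.

0.425; consistent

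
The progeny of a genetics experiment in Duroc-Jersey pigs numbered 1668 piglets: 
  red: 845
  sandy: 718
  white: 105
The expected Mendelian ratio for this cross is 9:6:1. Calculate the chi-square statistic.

22.952

Total ratio parts = 16. Expected numbers out of 1668:
  red: 1668 × 9/16 = 938.25
  sandy: 1668 × 6/16 = 625.5
  white: 1668 × 1/16 = 104.25
χ² = Σ (O − E)² / E
  red: (845 − 938.25)² / 938.25 = 9.2679
  sandy: (718 − 625.5)² / 625.5 = 13.6791
  white: (105 − 104.25)² / 104.25 = 0.0054
χ² = 9.2679 + 13.6791 + 0.0054 = 22.9524 ≈ 22.952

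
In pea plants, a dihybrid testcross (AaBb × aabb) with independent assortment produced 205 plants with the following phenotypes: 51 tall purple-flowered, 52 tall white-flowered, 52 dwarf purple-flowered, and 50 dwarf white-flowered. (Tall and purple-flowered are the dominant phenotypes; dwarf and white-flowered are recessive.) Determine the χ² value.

0.054

A dihybrid testcross with independent assortment gives a 1:1:1:1 ratio.
Total ratio parts = 4. Expected numbers out of 205:
  tall purple-flowered: 205 × 1/4 = 51.25
  tall white-flowered: 205 × 1/4 = 51.25
  dwarf purple-flowered: 205 × 1/4 = 51.25
  dwarf white-flowered: 205 × 1/4 = 51.25
χ² = Σ (O − E)² / E
  tall purple-flowered: (51 − 51.25)² / 51.25 = 0.0012
  tall white-flowered: (52 − 51.25)² / 51.25 = 0.0110
  dwarf purple-flowered: (52 − 51.25)² / 51.25 = 0.0110
  dwarf white-flowered: (50 − 51.25)² / 51.25 = 0.0305
χ² = 0.0012 + 0.0110 + 0.0110 + 0.0305 = 0.0537 ≈ 0.054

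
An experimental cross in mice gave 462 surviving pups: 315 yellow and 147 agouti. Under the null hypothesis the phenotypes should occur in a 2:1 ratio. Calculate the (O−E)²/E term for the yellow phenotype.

The 2:1 ratio has 3 parts, so with N = 462 the expected counts are:
  yellow: 462 × 2/3 = 308
  agouti: 462 × 1/3 = 154
Contribution of yellow: (315 − 308)² / 308 = 0.1591

0.159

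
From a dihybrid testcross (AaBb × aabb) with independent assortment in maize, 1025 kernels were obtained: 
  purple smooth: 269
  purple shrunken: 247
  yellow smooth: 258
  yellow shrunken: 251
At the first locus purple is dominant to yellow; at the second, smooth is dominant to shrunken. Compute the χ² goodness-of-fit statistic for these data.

A dihybrid testcross with independent assortment gives a 1:1:1:1 ratio.
Expected counts for N = 1025 under a 1:1:1:1 ratio (total parts = 4):
  purple smooth: 1025 × 1/4 = 256.25
  purple shrunken: 1025 × 1/4 = 256.25
  yellow smooth: 1025 × 1/4 = 256.25
  yellow shrunken: 1025 × 1/4 = 256.25
χ² = Σ (O − E)² / E
  purple smooth: (269 − 256.25)² / 256.25 = 0.6344
  purple shrunken: (247 − 256.25)² / 256.25 = 0.3339
  yellow smooth: (258 − 256.25)² / 256.25 = 0.0120
  yellow shrunken: (251 − 256.25)² / 256.25 = 0.1076
χ² = 0.6344 + 0.3339 + 0.0120 + 0.1076 = 1.0879 ≈ 1.088

1.088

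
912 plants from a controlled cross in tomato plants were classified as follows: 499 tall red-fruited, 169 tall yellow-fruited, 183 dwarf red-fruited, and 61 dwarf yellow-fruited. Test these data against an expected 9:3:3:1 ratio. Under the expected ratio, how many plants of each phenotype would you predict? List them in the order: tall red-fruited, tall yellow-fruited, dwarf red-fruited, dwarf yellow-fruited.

513, 171, 171, 57

The 9:3:3:1 ratio has 16 parts, so with N = 912 the expected counts are:
  tall red-fruited: 912 × 9/16 = 513
  tall yellow-fruited: 912 × 3/16 = 171
  dwarf red-fruited: 912 × 3/16 = 171
  dwarf yellow-fruited: 912 × 1/16 = 57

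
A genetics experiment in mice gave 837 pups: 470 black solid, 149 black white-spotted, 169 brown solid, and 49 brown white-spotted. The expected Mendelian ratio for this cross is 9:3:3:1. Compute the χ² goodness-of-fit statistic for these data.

1.540

Expected counts for N = 837 under a 9:3:3:1 ratio (total parts = 16):
  black solid: 837 × 9/16 = 470.8125
  black white-spotted: 837 × 3/16 = 156.9375
  brown solid: 837 × 3/16 = 156.9375
  brown white-spotted: 837 × 1/16 = 52.3125
χ² = Σ (O − E)² / E
  black solid: (470 − 470.8125)² / 470.8125 = 0.0014
  black white-spotted: (149 − 156.9375)² / 156.9375 = 0.4015
  brown solid: (169 − 156.9375)² / 156.9375 = 0.9271
  brown white-spotted: (49 − 52.3125)² / 52.3125 = 0.2098
χ² = 0.0014 + 0.4015 + 0.9271 + 0.2098 = 1.5398 ≈ 1.540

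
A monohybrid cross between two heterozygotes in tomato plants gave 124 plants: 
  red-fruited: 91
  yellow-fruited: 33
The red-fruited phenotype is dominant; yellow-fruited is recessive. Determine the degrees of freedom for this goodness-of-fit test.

1

For a monohybrid cross between heterozygotes with complete dominance, the expected phenotypic ratio is 3:1.
A goodness-of-fit test with 2 phenotype classes has df = 2 − 1 = 1.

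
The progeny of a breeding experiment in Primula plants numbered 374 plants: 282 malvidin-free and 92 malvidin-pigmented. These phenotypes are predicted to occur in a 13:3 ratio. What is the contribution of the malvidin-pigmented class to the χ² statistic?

6.824

Total ratio parts = 16. Expected numbers out of 374:
  malvidin-free: 374 × 13/16 = 303.875
  malvidin-pigmented: 374 × 3/16 = 70.125
Contribution of malvidin-pigmented: (92 − 70.125)² / 70.125 = 6.8238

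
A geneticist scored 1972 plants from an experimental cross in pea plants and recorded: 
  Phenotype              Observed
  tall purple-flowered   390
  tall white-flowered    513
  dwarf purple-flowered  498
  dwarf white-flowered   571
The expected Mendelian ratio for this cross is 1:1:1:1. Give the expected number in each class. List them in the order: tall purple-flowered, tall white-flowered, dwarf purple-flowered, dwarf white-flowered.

493, 493, 493, 493

Under the 1:1:1:1 hypothesis (Σ ratio = 4, N = 1972):
  tall purple-flowered: 1972 × 1/4 = 493
  tall white-flowered: 1972 × 1/4 = 493
  dwarf purple-flowered: 1972 × 1/4 = 493
  dwarf white-flowered: 1972 × 1/4 = 493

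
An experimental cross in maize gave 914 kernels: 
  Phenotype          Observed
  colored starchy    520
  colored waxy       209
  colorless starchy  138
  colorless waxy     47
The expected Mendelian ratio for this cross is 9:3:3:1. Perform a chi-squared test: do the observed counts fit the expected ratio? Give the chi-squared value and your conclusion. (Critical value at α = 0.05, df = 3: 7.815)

Under the 9:3:3:1 hypothesis (Σ ratio = 16, N = 914):
  colored starchy: 914 × 9/16 = 514.125
  colored waxy: 914 × 3/16 = 171.375
  colorless starchy: 914 × 3/16 = 171.375
  colorless waxy: 914 × 1/16 = 57.125
χ² = Σ (O − E)² / E
  colored starchy: (520 − 514.125)² / 514.125 = 0.0671
  colored waxy: (209 − 171.375)² / 171.375 = 8.2605
  colorless starchy: (138 − 171.375)² / 171.375 = 6.4997
  colorless waxy: (47 − 57.125)² / 57.125 = 1.7946
χ² = 0.0671 + 8.2605 + 6.4997 + 1.7946 = 16.6219 ≈ 16.622
Degrees of freedom = 4 − 1 = 3; critical value at α = 0.05 is 7.815.
Since 16.622 > 7.815, we reject the null hypothesis — the data do not fit the 9:3:3:1 ratio.

16.622; not consistent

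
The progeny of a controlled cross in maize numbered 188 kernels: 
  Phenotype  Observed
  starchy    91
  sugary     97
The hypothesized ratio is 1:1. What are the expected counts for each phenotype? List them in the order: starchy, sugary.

94, 94

Total ratio parts = 2. Expected numbers out of 188:
  starchy: 188 × 1/2 = 94
  sugary: 188 × 1/2 = 94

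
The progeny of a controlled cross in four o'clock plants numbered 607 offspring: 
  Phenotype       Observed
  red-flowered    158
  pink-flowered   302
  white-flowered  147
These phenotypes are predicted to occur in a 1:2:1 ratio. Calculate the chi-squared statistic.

0.414

Under the 1:2:1 hypothesis (Σ ratio = 4, N = 607):
  red-flowered: 607 × 1/4 = 151.75
  pink-flowered: 607 × 2/4 = 303.5
  white-flowered: 607 × 1/4 = 151.75
χ² = Σ (O − E)² / E
  red-flowered: (158 − 151.75)² / 151.75 = 0.2574
  pink-flowered: (302 − 303.5)² / 303.5 = 0.0074
  white-flowered: (147 − 151.75)² / 151.75 = 0.1487
χ² = 0.2574 + 0.0074 + 0.1487 = 0.4135 ≈ 0.414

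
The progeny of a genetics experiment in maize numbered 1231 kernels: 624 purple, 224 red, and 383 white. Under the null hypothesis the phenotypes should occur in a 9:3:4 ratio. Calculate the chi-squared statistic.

25.365

Under the 9:3:4 hypothesis (Σ ratio = 16, N = 1231):
  purple: 1231 × 9/16 = 692.4375
  red: 1231 × 3/16 = 230.8125
  white: 1231 × 4/16 = 307.75
χ² = Σ (O − E)² / E
  purple: (624 − 692.4375)² / 692.4375 = 6.7641
  red: (224 − 230.8125)² / 230.8125 = 0.2011
  white: (383 − 307.75)² / 307.75 = 18.3999
χ² = 6.7641 + 0.2011 + 18.3999 = 25.3651 ≈ 25.365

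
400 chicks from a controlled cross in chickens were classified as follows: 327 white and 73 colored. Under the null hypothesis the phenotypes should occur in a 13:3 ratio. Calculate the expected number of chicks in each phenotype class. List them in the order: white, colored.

Under the 13:3 hypothesis (Σ ratio = 16, N = 400):
  white: 400 × 13/16 = 325
  colored: 400 × 3/16 = 75

325, 75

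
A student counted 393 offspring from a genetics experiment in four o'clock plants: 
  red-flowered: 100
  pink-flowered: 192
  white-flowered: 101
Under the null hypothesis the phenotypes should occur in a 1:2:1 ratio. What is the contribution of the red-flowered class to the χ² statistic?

Under the 1:2:1 hypothesis (Σ ratio = 4, N = 393):
  red-flowered: 393 × 1/4 = 98.25
  pink-flowered: 393 × 2/4 = 196.5
  white-flowered: 393 × 1/4 = 98.25
Contribution of red-flowered: (100 − 98.25)² / 98.25 = 0.0312

0.031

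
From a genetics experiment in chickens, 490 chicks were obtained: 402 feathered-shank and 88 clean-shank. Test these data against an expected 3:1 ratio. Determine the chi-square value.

Expected counts for N = 490 under a 3:1 ratio (total parts = 4):
  feathered-shank: 490 × 3/4 = 367.5
  clean-shank: 490 × 1/4 = 122.5
χ² = Σ (O − E)² / E
  feathered-shank: (402 − 367.5)² / 367.5 = 3.2388
  clean-shank: (88 − 122.5)² / 122.5 = 9.7163
χ² = 3.2388 + 9.7163 = 12.9551 ≈ 12.955

12.955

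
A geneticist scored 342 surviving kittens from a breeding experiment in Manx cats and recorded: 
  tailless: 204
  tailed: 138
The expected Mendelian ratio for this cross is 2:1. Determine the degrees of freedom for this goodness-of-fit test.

1

A goodness-of-fit test with 2 phenotype classes has df = 2 − 1 = 1.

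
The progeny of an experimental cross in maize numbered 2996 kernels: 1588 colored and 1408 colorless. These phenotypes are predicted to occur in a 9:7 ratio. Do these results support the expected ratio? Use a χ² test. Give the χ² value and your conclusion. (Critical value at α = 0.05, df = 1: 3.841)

Expected counts for N = 2996 under a 9:7 ratio (total parts = 16):
  colored: 2996 × 9/16 = 1685.25
  colorless: 2996 × 7/16 = 1310.75
χ² = Σ (O − E)² / E
  colored: (1588 − 1685.25)² / 1685.25 = 5.6120
  colorless: (1408 − 1310.75)² / 1310.75 = 7.2154
χ² = 5.6120 + 7.2154 = 12.8274 ≈ 12.827
Degrees of freedom = 2 − 1 = 1; critical value at α = 0.05 is 3.841.
Since 12.827 > 3.841, we reject the null hypothesis — the data do not fit the 9:7 ratio.

12.827; not consistent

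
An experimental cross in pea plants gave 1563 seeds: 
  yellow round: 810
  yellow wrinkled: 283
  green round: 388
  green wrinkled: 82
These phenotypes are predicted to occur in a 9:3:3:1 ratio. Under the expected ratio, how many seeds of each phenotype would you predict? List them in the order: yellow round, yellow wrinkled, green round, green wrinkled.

The 9:3:3:1 ratio has 16 parts, so with N = 1563 the expected counts are:
  yellow round: 1563 × 9/16 = 879.1875
  yellow wrinkled: 1563 × 3/16 = 293.0625
  green round: 1563 × 3/16 = 293.0625
  green wrinkled: 1563 × 1/16 = 97.6875

879.1875, 293.0625, 293.0625, 97.6875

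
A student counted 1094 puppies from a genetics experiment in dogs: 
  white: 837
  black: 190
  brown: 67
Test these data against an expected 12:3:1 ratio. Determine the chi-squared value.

1.475

Expected counts for N = 1094 under a 12:3:1 ratio (total parts = 16):
  white: 1094 × 12/16 = 820.5
  black: 1094 × 3/16 = 205.125
  brown: 1094 × 1/16 = 68.375
χ² = Σ (O − E)² / E
  white: (837 − 820.5)² / 820.5 = 0.3318
  black: (190 − 205.125)² / 205.125 = 1.1152
  brown: (67 − 68.375)² / 68.375 = 0.0277
χ² = 0.3318 + 1.1152 + 0.0277 = 1.4747 ≈ 1.475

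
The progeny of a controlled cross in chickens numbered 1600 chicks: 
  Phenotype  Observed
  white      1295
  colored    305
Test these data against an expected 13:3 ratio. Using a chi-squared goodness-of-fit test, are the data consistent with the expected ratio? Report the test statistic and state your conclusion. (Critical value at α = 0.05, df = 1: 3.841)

0.103; consistent

Total ratio parts = 16. Expected numbers out of 1600:
  white: 1600 × 13/16 = 1300
  colored: 1600 × 3/16 = 300
χ² = Σ (O − E)² / E
  white: (1295 − 1300)² / 1300 = 0.0192
  colored: (305 − 300)² / 300 = 0.0833
χ² = 0.0192 + 0.0833 = 0.1025 ≈ 0.103
Degrees of freedom = 2 − 1 = 1; critical value at α = 0.05 is 3.841.
Since 0.103 < 3.841, we fail to reject the null hypothesis — the data are consistent with the 13:3 ratio.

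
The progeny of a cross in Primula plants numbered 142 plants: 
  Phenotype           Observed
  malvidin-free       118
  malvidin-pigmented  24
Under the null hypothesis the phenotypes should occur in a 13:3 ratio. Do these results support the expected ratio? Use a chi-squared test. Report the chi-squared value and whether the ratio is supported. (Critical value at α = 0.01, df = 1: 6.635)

Under the 13:3 hypothesis (Σ ratio = 16, N = 142):
  malvidin-free: 142 × 13/16 = 115.375
  malvidin-pigmented: 142 × 3/16 = 26.625
χ² = Σ (O − E)² / E
  malvidin-free: (118 − 115.375)² / 115.375 = 0.0597
  malvidin-pigmented: (24 − 26.625)² / 26.625 = 0.2588
χ² = 0.0597 + 0.2588 = 0.3185 ≈ 0.319
Degrees of freedom = 2 − 1 = 1; critical value at α = 0.01 is 6.635.
Since 0.319 < 6.635, we fail to reject the null hypothesis — the data are consistent with the 13:3 ratio.

0.319; consistent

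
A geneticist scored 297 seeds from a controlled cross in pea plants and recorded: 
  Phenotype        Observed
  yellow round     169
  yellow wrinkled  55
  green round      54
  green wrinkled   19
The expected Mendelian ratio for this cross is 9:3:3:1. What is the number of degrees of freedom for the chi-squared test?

3

A goodness-of-fit test with 4 phenotype classes has df = 4 − 1 = 3.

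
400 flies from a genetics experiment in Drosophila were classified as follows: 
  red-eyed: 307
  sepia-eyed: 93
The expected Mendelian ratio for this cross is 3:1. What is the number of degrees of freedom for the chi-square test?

A goodness-of-fit test with 2 phenotype classes has df = 2 − 1 = 1.

1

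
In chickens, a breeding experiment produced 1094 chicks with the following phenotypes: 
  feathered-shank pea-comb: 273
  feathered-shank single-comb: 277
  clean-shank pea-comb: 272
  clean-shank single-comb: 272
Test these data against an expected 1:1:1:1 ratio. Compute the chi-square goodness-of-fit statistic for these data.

0.062

Expected counts for N = 1094 under a 1:1:1:1 ratio (total parts = 4):
  feathered-shank pea-comb: 1094 × 1/4 = 273.5
  feathered-shank single-comb: 1094 × 1/4 = 273.5
  clean-shank pea-comb: 1094 × 1/4 = 273.5
  clean-shank single-comb: 1094 × 1/4 = 273.5
χ² = Σ (O − E)² / E
  feathered-shank pea-comb: (273 − 273.5)² / 273.5 = 0.0009
  feathered-shank single-comb: (277 − 273.5)² / 273.5 = 0.0448
  clean-shank pea-comb: (272 − 273.5)² / 273.5 = 0.0082
  clean-shank single-comb: (272 − 273.5)² / 273.5 = 0.0082
χ² = 0.0009 + 0.0448 + 0.0082 + 0.0082 = 0.0621 ≈ 0.062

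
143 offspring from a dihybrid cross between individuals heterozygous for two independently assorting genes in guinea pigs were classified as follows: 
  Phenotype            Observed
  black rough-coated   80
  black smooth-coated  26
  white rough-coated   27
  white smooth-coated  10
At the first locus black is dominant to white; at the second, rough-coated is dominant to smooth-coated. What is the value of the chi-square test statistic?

A dihybrid F₂ with independent assortment and complete dominance at both loci gives a 9:3:3:1 phenotypic ratio.
Under the 9:3:3:1 hypothesis (Σ ratio = 16, N = 143):
  black rough-coated: 143 × 9/16 = 80.4375
  black smooth-coated: 143 × 3/16 = 26.8125
  white rough-coated: 143 × 3/16 = 26.8125
  white smooth-coated: 143 × 1/16 = 8.9375
χ² = Σ (O − E)² / E
  black rough-coated: (80 − 80.4375)² / 80.4375 = 0.0024
  black smooth-coated: (26 − 26.8125)² / 26.8125 = 0.0246
  white rough-coated: (27 − 26.8125)² / 26.8125 = 0.0013
  white smooth-coated: (10 − 8.9375)² / 8.9375 = 0.1263
χ² = 0.0024 + 0.0246 + 0.0013 + 0.1263 = 0.1546 ≈ 0.155

0.155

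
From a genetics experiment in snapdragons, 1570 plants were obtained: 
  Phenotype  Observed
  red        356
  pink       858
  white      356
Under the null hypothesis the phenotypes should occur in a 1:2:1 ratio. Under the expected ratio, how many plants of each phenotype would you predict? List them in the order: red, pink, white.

392.5, 785, 392.5

The 1:2:1 ratio has 4 parts, so with N = 1570 the expected counts are:
  red: 1570 × 1/4 = 392.5
  pink: 1570 × 2/4 = 785
  white: 1570 × 1/4 = 392.5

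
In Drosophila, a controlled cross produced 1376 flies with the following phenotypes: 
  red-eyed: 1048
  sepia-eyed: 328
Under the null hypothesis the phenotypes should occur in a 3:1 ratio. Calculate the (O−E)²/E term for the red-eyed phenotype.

0.248

Under the 3:1 hypothesis (Σ ratio = 4, N = 1376):
  red-eyed: 1376 × 3/4 = 1032
  sepia-eyed: 1376 × 1/4 = 344
Contribution of red-eyed: (1048 − 1032)² / 1032 = 0.2481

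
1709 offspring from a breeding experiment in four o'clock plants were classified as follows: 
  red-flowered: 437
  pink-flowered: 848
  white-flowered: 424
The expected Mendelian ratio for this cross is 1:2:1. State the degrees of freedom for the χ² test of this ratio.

2

A goodness-of-fit test with 3 phenotype classes has df = 3 − 1 = 2.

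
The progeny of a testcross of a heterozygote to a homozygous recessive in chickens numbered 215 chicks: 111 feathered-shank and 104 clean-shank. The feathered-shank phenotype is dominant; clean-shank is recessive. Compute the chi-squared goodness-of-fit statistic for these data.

A testcross of a heterozygote (Aa × aa) gives a 1:1 phenotypic ratio.
The 1:1 ratio has 2 parts, so with N = 215 the expected counts are:
  feathered-shank: 215 × 1/2 = 107.5
  clean-shank: 215 × 1/2 = 107.5
χ² = Σ (O − E)² / E
  feathered-shank: (111 − 107.5)² / 107.5 = 0.1140
  clean-shank: (104 − 107.5)² / 107.5 = 0.1140
χ² = 0.1140 + 0.1140 = 0.228

0.228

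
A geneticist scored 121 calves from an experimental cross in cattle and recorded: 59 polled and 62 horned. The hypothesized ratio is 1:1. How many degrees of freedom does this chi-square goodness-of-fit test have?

A goodness-of-fit test with 2 phenotype classes has df = 2 − 1 = 1.

1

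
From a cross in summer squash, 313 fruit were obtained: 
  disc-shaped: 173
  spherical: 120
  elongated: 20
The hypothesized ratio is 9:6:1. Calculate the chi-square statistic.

0.122

Under the 9:6:1 hypothesis (Σ ratio = 16, N = 313):
  disc-shaped: 313 × 9/16 = 176.0625
  spherical: 313 × 6/16 = 117.375
  elongated: 313 × 1/16 = 19.5625
χ² = Σ (O − E)² / E
  disc-shaped: (173 − 176.0625)² / 176.0625 = 0.0533
  spherical: (120 − 117.375)² / 117.375 = 0.0587
  elongated: (20 − 19.5625)² / 19.5625 = 0.0098
χ² = 0.0533 + 0.0587 + 0.0098 = 0.1218 ≈ 0.122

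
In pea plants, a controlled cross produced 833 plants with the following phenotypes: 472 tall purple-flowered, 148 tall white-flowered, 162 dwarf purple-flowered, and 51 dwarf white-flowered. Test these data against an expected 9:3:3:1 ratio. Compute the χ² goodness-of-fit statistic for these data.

The 9:3:3:1 ratio has 16 parts, so with N = 833 the expected counts are:
  tall purple-flowered: 833 × 9/16 = 468.5625
  tall white-flowered: 833 × 3/16 = 156.1875
  dwarf purple-flowered: 833 × 3/16 = 156.1875
  dwarf white-flowered: 833 × 1/16 = 52.0625
χ² = Σ (O − E)² / E
  tall purple-flowered: (472 − 468.5625)² / 468.5625 = 0.0252
  tall white-flowered: (148 − 156.1875)² / 156.1875 = 0.4292
  dwarf purple-flowered: (162 − 156.1875)² / 156.1875 = 0.2163
  dwarf white-flowered: (51 − 52.0625)² / 52.0625 = 0.0217
χ² = 0.0252 + 0.4292 + 0.2163 + 0.0217 = 0.6924 ≈ 0.692

0.692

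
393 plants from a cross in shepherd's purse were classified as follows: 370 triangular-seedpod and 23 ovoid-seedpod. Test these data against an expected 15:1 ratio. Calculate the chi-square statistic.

Total ratio parts = 16. Expected numbers out of 393:
  triangular-seedpod: 393 × 15/16 = 368.4375
  ovoid-seedpod: 393 × 1/16 = 24.5625
χ² = Σ (O − E)² / E
  triangular-seedpod: (370 − 368.4375)² / 368.4375 = 0.0066
  ovoid-seedpod: (23 − 24.5625)² / 24.5625 = 0.0994
χ² = 0.0066 + 0.0994 = 0.106

0.106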